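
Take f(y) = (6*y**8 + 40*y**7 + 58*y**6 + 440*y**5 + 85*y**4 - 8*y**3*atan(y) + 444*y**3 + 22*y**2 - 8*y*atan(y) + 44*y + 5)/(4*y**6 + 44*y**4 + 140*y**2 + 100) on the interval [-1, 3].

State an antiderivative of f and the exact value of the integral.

Antiderivative: F(y) = y**5/(2*y**2 + 10) + 5*y**4/(y**2 + 5) + y**3/(2*y**2 + 10) + y**2/(y**2 + 5) - 3*y/(4*y**2 + 20) - 1/(2*y**2 + 10) + atan(y)/(y**2 + 5); value = atan(3)/14 + pi/24 + 267/7

f has the shape u'v + uv' for u = 1/(y**2 + 5) and v = y**5/2 + 5*y**4 + y**3/2 + y**2 - 3*y/4 + atan(y) - 1/2 — it is the derivative of the product u*v.
F(y) = y**5/(2*y**2 + 10) + 5*y**4/(y**2 + 5) + y**3/(2*y**2 + 10) + y**2/(y**2 + 5) - 3*y/(4*y**2 + 20) - 1/(2*y**2 + 10) + atan(y)/(y**2 + 5) is an antiderivative of f.
Check: d/dy[y**5/(2*y**2 + 10) + 5*y**4/(y**2 + 5) + y**3/(2*y**2 + 10) + y**2/(y**2 + 5) - 3*y/(4*y**2 + 20) - 1/(2*y**2 + 10) + atan(y)/(y**2 + 5)] = (6*y**8 + 40*y**7 + 58*y**6 + 440*y**5 + 85*y**4 - 8*y**3*atan(y) + 444*y**3 + 22*y**2 - 8*y*atan(y) + 44*y + 5)/(4*y**6 + 44*y**4 + 140*y**2 + 100) = f(y).
F(3) = atan(3)/14 + 2185/56; F(-1) = 7/8 - pi/24.
Integral = F(3) - F(-1) = atan(3)/14 + pi/24 + 267/7.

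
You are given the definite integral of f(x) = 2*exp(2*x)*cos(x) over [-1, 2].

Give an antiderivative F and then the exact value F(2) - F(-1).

An antiderivative F(x) passes only if d/dx[F] lands on f(x) exactly.
F(x) = 2*exp(2*x)*sin(x)/5 + 4*exp(2*x)*cos(x)/5 is an antiderivative of f.
Check: d/dx[2*exp(2*x)*sin(x)/5 + 4*exp(2*x)*cos(x)/5] = 2*exp(2*x)*cos(x) = f(x).
F(2) = 4*exp(4)*cos(2)/5 + 2*exp(4)*sin(2)/5; F(-1) = -2*exp(-2)*sin(1)/5 + 4*exp(-2)*cos(1)/5.
Integral = F(2) - F(-1) = 4*exp(4)*cos(2)/5 - 4*exp(-2)*cos(1)/5 + 2*exp(-2)*sin(1)/5 + 2*exp(4)*sin(2)/5.

Antiderivative: F(x) = 2*exp(2*x)*sin(x)/5 + 4*exp(2*x)*cos(x)/5; value = 4*exp(4)*cos(2)/5 - 4*exp(-2)*cos(1)/5 + 2*exp(-2)*sin(1)/5 + 2*exp(4)*sin(2)/5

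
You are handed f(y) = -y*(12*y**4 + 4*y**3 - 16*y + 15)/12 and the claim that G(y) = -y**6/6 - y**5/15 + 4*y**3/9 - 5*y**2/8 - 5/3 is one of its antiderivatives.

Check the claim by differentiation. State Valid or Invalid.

d/dy[G] = -y**5 - y**4/3 + 4*y**2/3 - 5*y/4
This equals f(y) exactly, so the claim holds.

Valid. The derivative of G reproduces f.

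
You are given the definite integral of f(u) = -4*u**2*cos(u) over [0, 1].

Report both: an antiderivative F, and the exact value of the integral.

Any candidate F(u) must reproduce f(u) exactly when differentiated.
F(u) = -4*u**2*sin(u) - 8*u*cos(u) + 8*sin(u) is an antiderivative of f.
Check: d/du[-4*u**2*sin(u) - 8*u*cos(u) + 8*sin(u)] = -4*u**2*cos(u) = f(u).
F(1) = -8*cos(1) + 4*sin(1); F(0) = 0.
Integral = F(1) - F(0) = -8*cos(1) + 4*sin(1).

Antiderivative: F(u) = -4*u**2*sin(u) - 8*u*cos(u) + 8*sin(u); value = -8*cos(1) + 4*sin(1)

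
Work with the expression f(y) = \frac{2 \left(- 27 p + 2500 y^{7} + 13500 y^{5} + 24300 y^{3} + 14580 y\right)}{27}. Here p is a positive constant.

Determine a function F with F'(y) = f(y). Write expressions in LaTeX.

An antiderivative F(y) passes only if d/dy[F] lands on f(y) exactly.
Check: d/dy[\frac{- 54 p y + 625 y^{8} + 4500 y^{6} + 12150 y^{4} + 14580 y^{2} + 6561}{27}] = - 2 p + \frac{5000 y^{7}}{27} + 1000 y^{5} + 1800 y^{3} + 1080 y, which equals f(y).

An antiderivative is F(y) = \frac{- 54 p y + 625 y^{8} + 4500 y^{6} + 12150 y^{4} + 14580 y^{2} + 6561}{27}.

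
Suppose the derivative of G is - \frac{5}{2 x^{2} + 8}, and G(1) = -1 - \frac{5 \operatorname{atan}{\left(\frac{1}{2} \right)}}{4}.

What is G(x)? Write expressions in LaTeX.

G(x) = - \frac{5 \operatorname{atan}{\left(\frac{x}{2} \right)}}{4} - 1

A first test for any G(x): its x-derivative must equal the given G'(x).
A general antiderivative is - \frac{5 \operatorname{atan}{\left(\frac{x}{2} \right)}}{4} + C.
The condition gives C = -1 - \frac{5 \operatorname{atan}{\left(\frac{1}{2} \right)}}{4} - (- \frac{5 \operatorname{atan}{\left(\frac{1}{2} \right)}}{4}) = -1.
So G(x) = - \frac{5 \operatorname{atan}{\left(\frac{x}{2} \right)}}{4} - 1.
Check: d/dx[- \frac{5 \operatorname{atan}{\left(\frac{x}{2} \right)}}{4} - 1] = - \frac{5}{2 x^{2} + 8} = G'(x).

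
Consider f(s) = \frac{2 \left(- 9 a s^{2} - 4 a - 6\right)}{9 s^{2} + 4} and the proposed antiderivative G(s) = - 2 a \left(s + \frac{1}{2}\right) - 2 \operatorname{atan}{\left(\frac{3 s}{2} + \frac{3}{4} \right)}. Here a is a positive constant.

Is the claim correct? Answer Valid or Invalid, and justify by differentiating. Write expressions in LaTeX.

Invalid: d/ds[G] - f = \frac{432 s + 108}{324 s^{4} + 324 s^{3} + 369 s^{2} + 144 s + 100}, which is not 0.

d/ds[G] = \frac{- 72 a s^{2} - 72 a s - 50 a - 48}{36 s^{2} + 36 s + 25}
d/ds[G] - f(s) = \frac{432 s + 108}{324 s^{4} + 324 s^{3} + 369 s^{2} + 144 s + 100} != 0.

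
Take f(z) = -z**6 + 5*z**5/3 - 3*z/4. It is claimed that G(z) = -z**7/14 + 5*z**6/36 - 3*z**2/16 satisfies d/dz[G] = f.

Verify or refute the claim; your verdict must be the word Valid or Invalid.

Invalid: d/dz[G] - f = z**6/2 - 5*z**5/6 + 3*z/8, which is not 0.

d/dz[G] = -z**6/2 + 5*z**5/6 - 3*z/8
d/dz[G] - f(z) = z**6/2 - 5*z**5/6 + 3*z/8 != 0.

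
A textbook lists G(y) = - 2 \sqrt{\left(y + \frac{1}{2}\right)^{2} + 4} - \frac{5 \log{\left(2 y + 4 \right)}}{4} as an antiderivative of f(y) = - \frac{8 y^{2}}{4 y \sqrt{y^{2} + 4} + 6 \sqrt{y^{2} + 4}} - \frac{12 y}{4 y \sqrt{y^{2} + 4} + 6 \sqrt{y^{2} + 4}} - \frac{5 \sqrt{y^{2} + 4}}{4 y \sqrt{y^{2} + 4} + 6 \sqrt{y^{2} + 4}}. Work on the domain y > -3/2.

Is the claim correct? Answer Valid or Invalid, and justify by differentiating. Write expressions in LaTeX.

d/dy[G] = \frac{- 16 y^{2} - 40 y - 5 \sqrt{4 y^{2} + 4 y + 17} - 16}{4 y \sqrt{4 y^{2} + 4 y + 17} + 8 \sqrt{4 y^{2} + 4 y + 17}}
d/dy[G] - f(y) = \frac{- 32 y^{3} \sqrt{y^{2} + 4} + 16 y^{3} \sqrt{4 y^{2} + 4 y + 17} - 128 y^{2} \sqrt{y^{2} + 4} + 56 y^{2} \sqrt{4 y^{2} + 4 y + 17} - 152 y \sqrt{y^{2} + 4} + 48 y \sqrt{4 y^{2} + 4 y + 17} + 5 \sqrt{y^{2} + 4} \sqrt{4 y^{2} + 4 y + 17} - 48 \sqrt{y^{2} + 4}}{8 y^{2} \sqrt{y^{2} + 4} \sqrt{4 y^{2} + 4 y + 17} + 28 y \sqrt{y^{2} + 4} \sqrt{4 y^{2} + 4 y + 17} + 24 \sqrt{y^{2} + 4} \sqrt{4 y^{2} + 4 y + 17}} != 0.

Invalid: d/dy[G] - f = \frac{- 32 y^{3} \sqrt{y^{2} + 4} + 16 y^{3} \sqrt{4 y^{2} + 4 y + 17} - 128 y^{2} \sqrt{y^{2} + 4} + 56 y^{2} \sqrt{4 y^{2} + 4 y + 17} - 152 y \sqrt{y^{2} + 4} + 48 y \sqrt{4 y^{2} + 4 y + 17} + 5 \sqrt{y^{2} + 4} \sqrt{4 y^{2} + 4 y + 17} - 48 \sqrt{y^{2} + 4}}{8 y^{2} \sqrt{y^{2} + 4} \sqrt{4 y^{2} + 4 y + 17} + 28 y \sqrt{y^{2} + 4} \sqrt{4 y^{2} + 4 y + 17} + 24 \sqrt{y^{2} + 4} \sqrt{4 y^{2} + 4 y + 17}}, which is not 0.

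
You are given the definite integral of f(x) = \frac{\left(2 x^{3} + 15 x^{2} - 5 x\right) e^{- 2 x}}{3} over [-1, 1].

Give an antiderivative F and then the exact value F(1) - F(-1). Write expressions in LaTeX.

Antiderivative: F(x) = \frac{\left(- 4 x^{3} - 36 x^{2} - 26 x - 13\right) e^{- 2 x}}{12}; value = - \frac{79}{12 e^{2}} + \frac{19 e^{2}}{12}

f has the shape u'v + uv' for u = - \frac{x^{3}}{3} - 3 x^{2} - \frac{13 x}{6} - \frac{13}{12} and v = e^{- 2 x} — it is the derivative of the product u*v.
F(x) = \frac{\left(- 4 x^{3} - 36 x^{2} - 26 x - 13\right) e^{- 2 x}}{12} is an antiderivative of f.
Check: d/dx[\frac{\left(- 4 x^{3} - 36 x^{2} - 26 x - 13\right) e^{- 2 x}}{12}] = \frac{\left(2 x^{3} + 15 x^{2} - 5 x\right) e^{- 2 x}}{3} = f(x).
F(1) = - \frac{79}{12 e^{2}}; F(-1) = - \frac{19 e^{2}}{12}.
Integral = F(1) - F(-1) = - \frac{79}{12 e^{2}} + \frac{19 e^{2}}{12}.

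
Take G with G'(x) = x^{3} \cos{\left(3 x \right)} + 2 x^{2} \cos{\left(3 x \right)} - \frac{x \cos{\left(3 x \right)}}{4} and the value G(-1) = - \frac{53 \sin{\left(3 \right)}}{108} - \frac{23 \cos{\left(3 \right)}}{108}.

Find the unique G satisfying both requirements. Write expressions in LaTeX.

G(x) = \frac{x^{3} \sin{\left(3 x \right)}}{3} + \frac{2 x^{2} \sin{\left(3 x \right)}}{3} + \frac{x^{2} \cos{\left(3 x \right)}}{3} - \frac{11 x \sin{\left(3 x \right)}}{36} + \frac{4 x \cos{\left(3 x \right)}}{9} - \frac{4 \sin{\left(3 x \right)}}{27} - \frac{11 \cos{\left(3 x \right)}}{108}

The integrand splits into summands that can be handled one at a time.
A general antiderivative is \frac{x^{3} \sin{\left(3 x \right)}}{3} + \frac{2 x^{2} \sin{\left(3 x \right)}}{3} + \frac{x^{2} \cos{\left(3 x \right)}}{3} - \frac{11 x \sin{\left(3 x \right)}}{36} + \frac{4 x \cos{\left(3 x \right)}}{9} - \frac{4 \sin{\left(3 x \right)}}{27} - \frac{11 \cos{\left(3 x \right)}}{108} + C.
The condition gives C = - \frac{53 \sin{\left(3 \right)}}{108} - \frac{23 \cos{\left(3 \right)}}{108} - (- \frac{53 \sin{\left(3 \right)}}{108} - \frac{23 \cos{\left(3 \right)}}{108}) = 0.
So G(x) = \frac{x^{3} \sin{\left(3 x \right)}}{3} + \frac{2 x^{2} \sin{\left(3 x \right)}}{3} + \frac{x^{2} \cos{\left(3 x \right)}}{3} - \frac{11 x \sin{\left(3 x \right)}}{36} + \frac{4 x \cos{\left(3 x \right)}}{9} - \frac{4 \sin{\left(3 x \right)}}{27} - \frac{11 \cos{\left(3 x \right)}}{108}.
Check: d/dx[\frac{x^{3} \sin{\left(3 x \right)}}{3} + \frac{2 x^{2} \sin{\left(3 x \right)}}{3} + \frac{x^{2} \cos{\left(3 x \right)}}{3} - \frac{11 x \sin{\left(3 x \right)}}{36} + \frac{4 x \cos{\left(3 x \right)}}{9} - \frac{4 \sin{\left(3 x \right)}}{27} - \frac{11 \cos{\left(3 x \right)}}{108}] = x^{3} \cos{\left(3 x \right)} + 2 x^{2} \cos{\left(3 x \right)} - \frac{x \cos{\left(3 x \right)}}{4} = G'(x).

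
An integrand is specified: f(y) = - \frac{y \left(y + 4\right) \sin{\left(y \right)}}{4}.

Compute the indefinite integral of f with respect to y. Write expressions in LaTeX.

F(y) = \frac{y^{2} \cos{\left(y \right)}}{4} - \frac{y \sin{\left(y \right)}}{2} + y \cos{\left(y \right)} - \sin{\left(y \right)} - \frac{\cos{\left(y \right)}}{2} + C

Since d/dy undoes antidifferentiation here, F'(y) = f(y) is required of F(y).
Check: d/dy[\frac{y^{2} \cos{\left(y \right)}}{4} - \frac{y \sin{\left(y \right)}}{2} + y \cos{\left(y \right)} - \sin{\left(y \right)} - \frac{\cos{\left(y \right)}}{2}] = - \frac{y^{2} \sin{\left(y \right)}}{4} - y \sin{\left(y \right)}, which equals f(y).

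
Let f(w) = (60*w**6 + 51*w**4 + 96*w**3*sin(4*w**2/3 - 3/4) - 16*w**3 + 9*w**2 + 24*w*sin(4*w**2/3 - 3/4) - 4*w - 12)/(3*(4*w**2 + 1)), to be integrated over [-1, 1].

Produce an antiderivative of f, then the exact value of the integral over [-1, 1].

Since d/dw undoes antidifferentiation here, F'(w) = f(w) is required of F(w).
F(w) = w**5 + w**3 - 2*w**2/3 - 3*cos(4*w**2/3 - 3/4) - 2*atan(2*w) is an antiderivative of f.
Check: d/dw[w**5 + w**3 - 2*w**2/3 - 3*cos(4*w**2/3 - 3/4) - 2*atan(2*w)] = (60*w**6 + 51*w**4 + 96*w**3*sin(4*w**2/3 - 3/4) - 16*w**3 + 9*w**2 + 24*w*sin(4*w**2/3 - 3/4) - 4*w - 12)/(12*w**2 + 3), which equals f(w).
F(1) = -3*cos(7/12) - 2*atan(2) + 4/3; F(-1) = -8/3 - 3*cos(7/12) + 2*atan(2).
Integral = F(1) - F(-1) = 4 - 4*atan(2).

Antiderivative: F(w) = w**5 + w**3 - 2*w**2/3 - 3*cos(4*w**2/3 - 3/4) - 2*atan(2*w); value = 4 - 4*atan(2)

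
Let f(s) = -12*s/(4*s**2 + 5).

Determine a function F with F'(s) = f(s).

The substitution u = 4*s**2 + 5 works: f is exactly (dF/du)*(du/ds) for that inner function.
Check: d/ds[-3*log(4*s**2 + 5)/2] = -12*s/(4*s**2 + 5) = f(s).

An antiderivative is F(s) = -3*log(4*s**2 + 5)/2.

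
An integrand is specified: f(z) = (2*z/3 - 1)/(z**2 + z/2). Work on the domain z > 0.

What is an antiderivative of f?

Factor the denominator (3*z*(2*z + 1)) and decompose: f = 16/(3*(2*z + 1)) - 2/z; each piece integrates to a log, atan, or power term.
Check: d/dz[-2*log(z) + 8*log(z + 1/2)/3] = (4*z - 6)/(6*z**2 + 3*z), which equals f(z).

An antiderivative is F(z) = -2*log(z) + 8*log(z + 1/2)/3.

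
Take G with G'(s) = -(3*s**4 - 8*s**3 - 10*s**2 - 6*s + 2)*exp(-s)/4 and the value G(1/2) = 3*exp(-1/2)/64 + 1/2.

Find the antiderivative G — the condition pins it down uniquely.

G(s) = (3*s**4 + 4*s**3 + 2*s**2 - 2*s + 2*exp(s))*exp(-s)/4

G'(s) has the shape u'v + uv' for u = 3*s**4/4 + s**3 + s**2/2 - s/2 and v = exp(-s) — it is the derivative of the product u*v.
A general antiderivative is (3*s**4/2 + 2*s**3 + s**2 - s)*exp(-s)/2 + C.
The condition gives C = 3*exp(-1/2)/64 + 1/2 - (3*exp(-1/2)/64) = 1/2.
So G(s) = (3*s**4 + 4*s**3 + 2*s**2 - 2*s + 2*exp(s))*exp(-s)/4.
Check: d/ds[(3*s**4 + 4*s**3 + 2*s**2 - 2*s + 2*exp(s))*exp(-s)/4] = (-3*s**4 + 8*s**3 + 10*s**2 + 6*s - 2)*exp(-s)/4, which equals G'(s).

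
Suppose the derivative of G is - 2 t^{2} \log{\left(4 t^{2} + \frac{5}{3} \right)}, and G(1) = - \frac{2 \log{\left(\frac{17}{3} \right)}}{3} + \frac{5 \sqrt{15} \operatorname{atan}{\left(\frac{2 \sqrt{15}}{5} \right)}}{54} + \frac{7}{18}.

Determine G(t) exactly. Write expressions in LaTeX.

Recover the given G'(t) by differentiating a candidate G(t); any mismatch rules it out.
A general antiderivative is - \frac{2 t^{3} \log{\left(4 t^{2} + \frac{5}{3} \right)}}{3} + \frac{4 t^{3}}{9} - \frac{5 t}{9} + \frac{5 \sqrt{15} \operatorname{atan}{\left(\frac{2 \sqrt{15} t}{5} \right)}}{54} + C.
The condition gives C = - \frac{2 \log{\left(\frac{17}{3} \right)}}{3} + \frac{5 \sqrt{15} \operatorname{atan}{\left(\frac{2 \sqrt{15}}{5} \right)}}{54} + \frac{7}{18} - (- \frac{2 \log{\left(\frac{17}{3} \right)}}{3} - \frac{1}{9} + \frac{5 \sqrt{15} \operatorname{atan}{\left(\frac{2 \sqrt{15}}{5} \right)}}{54}) = \frac{1}{2}.
So G(t) = - \frac{2 t^{3} \log{\left(4 t^{2} + \frac{5}{3} \right)}}{3} + \frac{4 t^{3}}{9} - \frac{5 t}{9} + \frac{5 \sqrt{15} \operatorname{atan}{\left(\frac{2 \sqrt{15} t}{5} \right)}}{54} + \frac{1}{2}.
Check: d/dt[- \frac{2 t^{3} \log{\left(4 t^{2} + \frac{5}{3} \right)}}{3} + \frac{4 t^{3}}{9} - \frac{5 t}{9} + \frac{5 \sqrt{15} \operatorname{atan}{\left(\frac{2 \sqrt{15} t}{5} \right)}}{54} + \frac{1}{2}] = - 2 t^{2} \log{\left(4 t^{2} + \frac{5}{3} \right)} = G'(t).

G(t) = - \frac{2 t^{3} \log{\left(4 t^{2} + \frac{5}{3} \right)}}{3} + \frac{4 t^{3}}{9} - \frac{5 t}{9} + \frac{5 \sqrt{15} \operatorname{atan}{\left(\frac{2 \sqrt{15} t}{5} \right)}}{54} + \frac{1}{2}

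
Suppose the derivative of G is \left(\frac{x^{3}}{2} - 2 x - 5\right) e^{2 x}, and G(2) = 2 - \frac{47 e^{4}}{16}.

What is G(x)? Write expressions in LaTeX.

Recognize the product-rule pattern: G'(x) = u'v + uv' with u = \frac{x^{3}}{4} - \frac{3 x^{2}}{8} - \frac{5 x}{8} - \frac{35}{16}, v = e^{2 x}, so integration by parts undoes it.
A general antiderivative is \frac{\left(4 x^{3} - 6 x^{2} - 10 x - 35\right) e^{2 x}}{16} + C.
The condition gives C = 2 - \frac{47 e^{4}}{16} - (- \frac{47 e^{4}}{16}) = 2.
So G(x) = \frac{\left(4 x^{3} - 6 x^{2} - 10 x - 35\right) e^{2 x}}{16} + 2.
Check: d/dx[\frac{\left(4 x^{3} - 6 x^{2} - 10 x - 35\right) e^{2 x}}{16} + 2] = \frac{x^{3} e^{2 x}}{2} - 2 x e^{2 x} - 5 e^{2 x}, which equals G'(x).

G(x) = \frac{\left(4 x^{3} - 6 x^{2} - 10 x - 35\right) e^{2 x}}{16} + 2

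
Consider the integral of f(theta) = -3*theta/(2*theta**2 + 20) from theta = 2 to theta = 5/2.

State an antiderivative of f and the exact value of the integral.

Antiderivative: F(theta) = -3*log(theta**2/2 + 5)/4; value = -3*log(65/8)/4 + 3*log(7)/4

f matches the chain-rule pattern g'(h)*h' with inner function h(theta) = theta**2/2 + 5; substituting u = h(theta) collapses the integral.
F(theta) = -3*log(theta**2/2 + 5)/4 is an antiderivative of f.
Check: d/dtheta[-3*log(theta**2/2 + 5)/4] = -3*theta/(2*theta**2 + 20) = f(theta).
F(5/2) = -3*log(65/8)/4; F(2) = -3*log(7)/4.
Integral = F(5/2) - F(2) = -3*log(65/8)/4 + 3*log(7)/4.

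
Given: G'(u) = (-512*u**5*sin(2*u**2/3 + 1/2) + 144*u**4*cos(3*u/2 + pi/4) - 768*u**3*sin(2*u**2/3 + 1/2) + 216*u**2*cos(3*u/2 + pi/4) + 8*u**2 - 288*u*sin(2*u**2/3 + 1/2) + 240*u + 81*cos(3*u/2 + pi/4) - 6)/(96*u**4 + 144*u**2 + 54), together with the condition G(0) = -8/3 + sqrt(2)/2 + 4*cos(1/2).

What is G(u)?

Since d/du undoes antidifferentiation here, G(u) must give back the stated G'(u).
A general antiderivative is (-u/3 - 5)/(4*u**2 + 3) + sin(3*u/2 + pi/4) + 4*cos(2*u**2/3 + 1/2) + C.
The condition gives C = -8/3 + sqrt(2)/2 + 4*cos(1/2) - (-5/3 + sqrt(2)/2 + 4*cos(1/2)) = -1.
So G(u) = -u/(12*u**2 + 9) + sin(3*u/2 + pi/4) + 4*cos(2*u**2/3 + 1/2) - 1 - 5/(4*u**2 + 3).
Check: d/du[-u/(12*u**2 + 9) + sin(3*u/2 + pi/4) + 4*cos(2*u**2/3 + 1/2) - 1 - 5/(4*u**2 + 3)] = (-512*u**5*sin(2*u**2/3 + 1/2) + 144*u**4*cos(3*u/2 + pi/4) - 768*u**3*sin(2*u**2/3 + 1/2) + 216*u**2*cos(3*u/2 + pi/4) + 8*u**2 - 288*u*sin(2*u**2/3 + 1/2) + 240*u + 81*cos(3*u/2 + pi/4) - 6)/(96*u**4 + 144*u**2 + 54) = G'(u).

G(u) = -u/(12*u**2 + 9) + sin(3*u/2 + pi/4) + 4*cos(2*u**2/3 + 1/2) - 1 - 5/(4*u**2 + 3)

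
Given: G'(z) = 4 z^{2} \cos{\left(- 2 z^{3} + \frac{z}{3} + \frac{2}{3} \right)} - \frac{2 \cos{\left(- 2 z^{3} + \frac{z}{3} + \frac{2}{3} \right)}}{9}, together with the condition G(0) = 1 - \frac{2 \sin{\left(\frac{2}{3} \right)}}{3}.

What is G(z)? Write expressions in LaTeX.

The substitution u = - 2 z^{3} + \frac{z}{3} + \frac{2}{3} works: G'(z) is exactly (dG/du)*(du/dz) for that inner function.
A general antiderivative is - \frac{2 \sin{\left(- 2 z^{3} + \frac{z}{3} + \frac{2}{3} \right)}}{3} + C.
The condition gives C = 1 - \frac{2 \sin{\left(\frac{2}{3} \right)}}{3} - (- \frac{2 \sin{\left(\frac{2}{3} \right)}}{3}) = 1.
So G(z) = 1 - \frac{2 \sin{\left(- 2 z^{3} + \frac{z}{3} + \frac{2}{3} \right)}}{3}.
Check: d/dz[1 - \frac{2 \sin{\left(- 2 z^{3} + \frac{z}{3} + \frac{2}{3} \right)}}{3}] = 4 z^{2} \cos{\left(- 2 z^{3} + \frac{z}{3} + \frac{2}{3} \right)} - \frac{2 \cos{\left(- 2 z^{3} + \frac{z}{3} + \frac{2}{3} \right)}}{9} = G'(z).

G(z) = 1 - \frac{2 \sin{\left(- 2 z^{3} + \frac{z}{3} + \frac{2}{3} \right)}}{3}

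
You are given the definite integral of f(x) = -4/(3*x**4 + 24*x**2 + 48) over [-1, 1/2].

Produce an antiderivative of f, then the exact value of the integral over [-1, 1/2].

Any candidate F(x) must reproduce f(x) exactly when differentiated.
F(x) = -4*x/(24*x**2 + 96) - atan(x/2)/12 is an antiderivative of f.
Check: d/dx[-4*x/(24*x**2 + 96) - atan(x/2)/12] = -4/(3*x**4 + 24*x**2 + 48) = f(x).
F(1/2) = -atan(1/4)/12 - 1/51; F(-1) = 1/30 + atan(1/2)/12.
Integral = F(1/2) - F(-1) = -9/170 - atan(1/2)/12 - atan(1/4)/12.

Antiderivative: F(x) = -4*x/(24*x**2 + 96) - atan(x/2)/12; value = -9/170 - atan(1/2)/12 - atan(1/4)/12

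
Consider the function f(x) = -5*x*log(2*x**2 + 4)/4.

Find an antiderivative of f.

An antiderivative is F(x) = -5*x**2*log(2*x**2 + 4)/8 + 5*x**2/8 - 5*log(x**2 + 2)/4.

Check any antiderivative F(x) by computing F'(x) and comparing it with f(x).
Check: d/dx[-5*x**2*log(2*x**2 + 4)/8 + 5*x**2/8 - 5*log(x**2 + 2)/4] = -5*x*log(x**2 + 2)/4 - 5*x*log(2)/4, which equals f(x).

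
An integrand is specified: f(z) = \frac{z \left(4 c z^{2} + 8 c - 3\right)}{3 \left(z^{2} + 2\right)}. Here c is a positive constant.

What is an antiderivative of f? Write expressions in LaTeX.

An antiderivative is F(z) = \frac{4 c z^{2} - 3 \log{\left(3 z^{2} + 6 \right)}}{6}.

Check any antiderivative F(z) by computing F'(z) and comparing it with f(z).
Check: d/dz[\frac{4 c z^{2} - 3 \log{\left(3 z^{2} + 6 \right)}}{6}] = \frac{4 c z^{3} + 8 c z - 3 z}{3 z^{2} + 6}, which equals f(z).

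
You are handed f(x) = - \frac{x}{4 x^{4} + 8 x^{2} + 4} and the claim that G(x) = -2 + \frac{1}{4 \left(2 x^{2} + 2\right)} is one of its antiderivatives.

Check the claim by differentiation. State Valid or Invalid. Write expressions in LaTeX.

Valid: G'(x) = f(x).

d/dx[G] = - \frac{x}{4 x^{4} + 8 x^{2} + 4}
This equals f(x) exactly, so the claim holds.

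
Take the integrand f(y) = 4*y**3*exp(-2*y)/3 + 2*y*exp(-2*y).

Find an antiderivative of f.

An antiderivative is F(y) = -2*y**3*exp(-2*y)/3 - y**2*exp(-2*y) - 2*y*exp(-2*y) - exp(-2*y).

Recognize the product-rule pattern: f = u'v + uv' with u = -2*y**3/3 - y**2 - 2*y - 1, v = exp(-2*y), so integration by parts undoes it.
Check: d/dy[-2*y**3*exp(-2*y)/3 - y**2*exp(-2*y) - 2*y*exp(-2*y) - exp(-2*y)] = (4*y**3 + 6*y)*exp(-2*y)/3, which equals f(y).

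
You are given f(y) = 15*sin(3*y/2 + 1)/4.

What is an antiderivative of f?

An antiderivative is F(y) = -5*cos(3*y/2 + 1)/2.

A first test for any F(y): its y-derivative must equal f(y) identically.
Check: d/dy[-5*cos(3*y/2 + 1)/2] = 15*sin(3*y/2 + 1)/4 = f(y).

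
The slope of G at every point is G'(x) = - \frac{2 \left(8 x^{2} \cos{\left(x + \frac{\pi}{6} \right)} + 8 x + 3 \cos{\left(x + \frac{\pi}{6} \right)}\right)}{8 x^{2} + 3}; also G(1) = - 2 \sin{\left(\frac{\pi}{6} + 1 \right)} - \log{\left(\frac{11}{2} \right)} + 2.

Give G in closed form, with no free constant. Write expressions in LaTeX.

Whatever form G(x) takes, its d/dx must return the stated G'(x).
A general antiderivative is - \log{\left(4 x^{2} + \frac{3}{2} \right)} - 2 \sin{\left(x + \frac{\pi}{6} \right)} + C.
The condition gives C = - 2 \sin{\left(\frac{\pi}{6} + 1 \right)} - \log{\left(\frac{11}{2} \right)} + 2 - (- 2 \sin{\left(\frac{\pi}{6} + 1 \right)} - \log{\left(\frac{11}{2} \right)}) = 2.
So G(x) = - \log{\left(4 x^{2} + \frac{3}{2} \right)} - 2 \sin{\left(x + \frac{\pi}{6} \right)} + 2.
Check: d/dx[- \log{\left(4 x^{2} + \frac{3}{2} \right)} - 2 \sin{\left(x + \frac{\pi}{6} \right)} + 2] = \frac{- 16 x^{2} \cos{\left(x + \frac{\pi}{6} \right)} - 16 x - 6 \cos{\left(x + \frac{\pi}{6} \right)}}{8 x^{2} + 3}, which equals G'(x).

G(x) = - \log{\left(4 x^{2} + \frac{3}{2} \right)} - 2 \sin{\left(x + \frac{\pi}{6} \right)} + 2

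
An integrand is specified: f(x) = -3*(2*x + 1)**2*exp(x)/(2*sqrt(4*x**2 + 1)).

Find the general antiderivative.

F(x) = -3*sqrt(4*x**2 + 1)*exp(x)/2 + C

f has the shape u'v + uv' for u = -3*sqrt(4*x**2 + 1)/2 and v = exp(x) — it is the derivative of the product u*v.
Check: d/dx[-3*sqrt(4*x**2 + 1)*exp(x)/2] = (-12*x**2*exp(x) - 12*x*exp(x) - 3*exp(x))/(2*sqrt(4*x**2 + 1)), which equals f(x).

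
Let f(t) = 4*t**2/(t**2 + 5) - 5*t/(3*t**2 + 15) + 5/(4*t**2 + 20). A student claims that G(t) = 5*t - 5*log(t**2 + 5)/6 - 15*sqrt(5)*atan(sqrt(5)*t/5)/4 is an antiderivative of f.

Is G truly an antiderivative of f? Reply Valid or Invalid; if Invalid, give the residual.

Invalid: d/dt[G] - f = 1, which is not 0.

d/dt[G] = (60*t**2 - 20*t + 75)/(12*t**2 + 60)
d/dt[G] - f(t) = 1 != 0.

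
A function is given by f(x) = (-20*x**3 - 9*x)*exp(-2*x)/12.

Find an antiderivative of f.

Recognize the product-rule pattern: f = u'v + uv' with u = 5*x**3/6 + 5*x**2/4 + 13*x/8 + 13/16, v = exp(-2*x), so integration by parts undoes it.
Check: d/dx[5*x**3*exp(-2*x)/6 + 5*x**2*exp(-2*x)/4 + 13*x*exp(-2*x)/8 + 13*exp(-2*x)/16] = (-20*x**3 - 9*x)*exp(-2*x)/12 = f(x).

An antiderivative is F(x) = 5*x**3*exp(-2*x)/6 + 5*x**2*exp(-2*x)/4 + 13*x*exp(-2*x)/8 + 13*exp(-2*x)/16.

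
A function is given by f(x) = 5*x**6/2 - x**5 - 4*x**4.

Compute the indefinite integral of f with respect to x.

F(x) = 5*x**7/14 - x**6/6 - 4*x**5/5 + C

Integrate term by term and add the pieces.
Check: d/dx[5*x**7/14 - x**6/6 - 4*x**5/5] = 5*x**6/2 - x**5 - 4*x**4 = f(x).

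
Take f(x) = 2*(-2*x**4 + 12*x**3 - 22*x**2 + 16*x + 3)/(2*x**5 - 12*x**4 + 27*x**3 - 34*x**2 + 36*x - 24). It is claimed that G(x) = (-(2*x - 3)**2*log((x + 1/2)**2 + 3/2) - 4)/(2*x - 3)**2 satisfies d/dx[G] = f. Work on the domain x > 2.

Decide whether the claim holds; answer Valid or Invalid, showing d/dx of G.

Invalid: d/dx[G] - f = (64*x**8 - 640*x**7 + 2304*x**6 - 3824*x**5 + 460*x**4 + 9812*x**3 - 15892*x**2 + 10812*x - 4146)/(64*x**10 - 608*x**9 + 2464*x**8 - 5936*x**7 + 10684*x**6 - 16658*x**5 + 21750*x**4 - 22539*x**3 + 19602*x**2 - 13284*x + 4536), which is not 0.

d/dx[G] = (-64*x**4 + 256*x**3 - 224*x**2 + 64*x + 220)/(32*x**5 - 112*x**4 + 128*x**3 - 144*x**2 + 270*x - 189)
d/dx[G] - f(x) = (64*x**8 - 640*x**7 + 2304*x**6 - 3824*x**5 + 460*x**4 + 9812*x**3 - 15892*x**2 + 10812*x - 4146)/(64*x**10 - 608*x**9 + 2464*x**8 - 5936*x**7 + 10684*x**6 - 16658*x**5 + 21750*x**4 - 22539*x**3 + 19602*x**2 - 13284*x + 4536) != 0.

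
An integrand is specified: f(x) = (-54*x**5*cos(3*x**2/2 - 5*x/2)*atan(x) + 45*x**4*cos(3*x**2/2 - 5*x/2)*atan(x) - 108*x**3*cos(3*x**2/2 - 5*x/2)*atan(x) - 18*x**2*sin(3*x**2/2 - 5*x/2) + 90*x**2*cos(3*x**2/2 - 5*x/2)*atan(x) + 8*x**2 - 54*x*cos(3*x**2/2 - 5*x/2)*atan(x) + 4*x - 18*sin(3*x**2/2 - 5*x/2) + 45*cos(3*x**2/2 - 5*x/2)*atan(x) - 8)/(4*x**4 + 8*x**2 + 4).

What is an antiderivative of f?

Whatever form F(x) takes, F'(x) = f(x) is non-negotiable.
Check: d/dx[-2*x/(x**2 + 1) - 9*sin(3*x**2/2 - 5*x/2)*atan(x)/2 - 1/(2*x**2 + 2)] = (-54*x**5*cos(3*x**2/2 - 5*x/2)*atan(x) + 45*x**4*cos(3*x**2/2 - 5*x/2)*atan(x) - 108*x**3*cos(3*x**2/2 - 5*x/2)*atan(x) - 18*x**2*sin(3*x**2/2 - 5*x/2) + 90*x**2*cos(3*x**2/2 - 5*x/2)*atan(x) + 8*x**2 - 54*x*cos(3*x**2/2 - 5*x/2)*atan(x) + 4*x - 18*sin(3*x**2/2 - 5*x/2) + 45*cos(3*x**2/2 - 5*x/2)*atan(x) - 8)/(4*x**4 + 8*x**2 + 4) = f(x).

An antiderivative is F(x) = -2*x/(x**2 + 1) - 9*sin(3*x**2/2 - 5*x/2)*atan(x)/2 - 1/(2*x**2 + 2).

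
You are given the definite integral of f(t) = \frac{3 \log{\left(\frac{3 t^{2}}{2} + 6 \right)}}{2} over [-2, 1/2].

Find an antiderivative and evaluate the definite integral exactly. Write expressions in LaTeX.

An antiderivative F(t) passes only if d/dt[F] lands on f(t) exactly.
F(t) = \frac{3 t \log{\left(\frac{t^{2}}{2} + 2 \right)}}{2} - 3 t + \frac{3 t \log{\left(3 \right)}}{2} + 6 \operatorname{atan}{\left(\frac{t}{2} \right)} is an antiderivative of f.
Check: d/dt[\frac{3 t \log{\left(\frac{t^{2}}{2} + 2 \right)}}{2} - 3 t + \frac{3 t \log{\left(3 \right)}}{2} + 6 \operatorname{atan}{\left(\frac{t}{2} \right)}] = \frac{3 \log{\left(\frac{t^{2}}{2} + 2 \right)}}{2} + \frac{3 \log{\left(3 \right)}}{2}, which equals f(t).
F(1/2) = - \frac{3}{2} + \frac{3 \log{\left(\frac{17}{8} \right)}}{4} + \frac{3 \log{\left(3 \right)}}{4} + 6 \operatorname{atan}{\left(\frac{1}{4} \right)}; F(-2) = - \frac{3 \pi}{2} - 3 \log{\left(4 \right)} - 3 \log{\left(3 \right)} + 6.
Integral = F(1/2) - F(-2) = - \frac{15}{2} + \frac{3 \log{\left(\frac{51}{8} \right)}}{4} + 6 \operatorname{atan}{\left(\frac{1}{4} \right)} + \frac{3 \pi}{2} + 3 \log{\left(12 \right)}.

Antiderivative: F(t) = \frac{3 t \log{\left(\frac{t^{2}}{2} + 2 \right)}}{2} - 3 t + \frac{3 t \log{\left(3 \right)}}{2} + 6 \operatorname{atan}{\left(\frac{t}{2} \right)}; value = - \frac{15}{2} + \frac{3 \log{\left(\frac{51}{8} \right)}}{4} + 6 \operatorname{atan}{\left(\frac{1}{4} \right)} + \frac{3 \pi}{2} + 3 \log{\left(12 \right)}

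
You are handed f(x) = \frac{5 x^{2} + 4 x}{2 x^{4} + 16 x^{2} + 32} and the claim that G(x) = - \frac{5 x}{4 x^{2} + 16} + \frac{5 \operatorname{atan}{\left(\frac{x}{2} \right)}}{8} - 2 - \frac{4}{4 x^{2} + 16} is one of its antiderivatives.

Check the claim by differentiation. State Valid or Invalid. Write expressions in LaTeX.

d/dx[G] = \frac{5 x^{2} + 4 x}{2 x^{4} + 16 x^{2} + 32}
This equals f(x) exactly, so the claim holds.

Valid - the claim checks out under differentiation.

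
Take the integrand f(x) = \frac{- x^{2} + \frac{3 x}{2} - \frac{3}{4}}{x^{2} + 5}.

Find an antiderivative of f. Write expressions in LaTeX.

An antiderivative is F(x) = - x + \frac{3 \log{\left(x^{2} + 5 \right)}}{4} + \frac{17 \sqrt{5} \operatorname{atan}{\left(\frac{\sqrt{5} x}{5} \right)}}{20}.

For F(x) to be correct the identity F'(x) - f(x) = 0 must hold.
Check: d/dx[- x + \frac{3 \log{\left(x^{2} + 5 \right)}}{4} + \frac{17 \sqrt{5} \operatorname{atan}{\left(\frac{\sqrt{5} x}{5} \right)}}{20}] = \frac{- 4 x^{2} + 6 x - 3}{4 x^{2} + 20}, which equals f(x).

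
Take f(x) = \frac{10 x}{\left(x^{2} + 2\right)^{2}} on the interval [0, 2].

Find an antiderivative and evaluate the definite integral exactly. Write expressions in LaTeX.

Antiderivative: F(x) = - \frac{5}{x^{2} + 2}; value = \frac{5}{3}

The substitution u = \frac{x^{2}}{2} + 1 works: f is exactly (dF/du)*(du/dx) for that inner function.
F(x) = - \frac{5}{x^{2} + 2} is an antiderivative of f.
Check: d/dx[- \frac{5}{x^{2} + 2}] = \frac{10 x}{x^{4} + 4 x^{2} + 4}, which equals f(x).
F(2) = - \frac{5}{6}; F(0) = - \frac{5}{2}.
Integral = F(2) - F(0) = \frac{5}{3}.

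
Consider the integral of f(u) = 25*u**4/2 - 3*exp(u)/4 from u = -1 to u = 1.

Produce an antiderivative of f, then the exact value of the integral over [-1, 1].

Antiderivative: F(u) = (10*u**5 - 3*exp(u))/4; value = -3*exp(1)/4 + 3*exp(-1)/4 + 5

Integrate term by term and add the pieces.
F(u) = (10*u**5 - 3*exp(u))/4 is an antiderivative of f.
Check: d/du[(10*u**5 - 3*exp(u))/4] = 25*u**4/2 - 3*exp(u)/4 = f(u).
F(1) = 5/2 - 3*exp(1)/4; F(-1) = -5/2 - 3*exp(-1)/4.
Integral = F(1) - F(-1) = -3*exp(1)/4 + 3*exp(-1)/4 + 5.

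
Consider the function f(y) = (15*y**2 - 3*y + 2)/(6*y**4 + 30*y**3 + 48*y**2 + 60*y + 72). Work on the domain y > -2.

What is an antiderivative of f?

The denominator factors as 6*(y + 2)*(y + 3)*(y**2 + 2); partial fractions split f into directly integrable pieces: (64*y - 71)/(198*(y**2 + 2)) - 73/(33*(y + 3)) + 17/(9*(y + 2)).
Check: d/dy[-(-748*log(y + 2) + 876*log(y + 3) - 64*log(y**2 + 2) + 71*sqrt(2)*atan(sqrt(2)*y/2))/396] = (15*y**2 - 3*y + 2)/(6*y**4 + 30*y**3 + 48*y**2 + 60*y + 72) = f(y).

An antiderivative is F(y) = -(-748*log(y + 2) + 876*log(y + 3) - 64*log(y**2 + 2) + 71*sqrt(2)*atan(sqrt(2)*y/2))/396.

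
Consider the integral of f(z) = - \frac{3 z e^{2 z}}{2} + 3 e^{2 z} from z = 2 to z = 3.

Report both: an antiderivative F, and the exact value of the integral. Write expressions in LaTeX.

f has the shape u'v + uv' for u = \frac{15}{8} - \frac{3 z}{4} and v = e^{2 z} — it is the derivative of the product u*v.
F(z) = - \frac{3 z e^{2 z}}{4} + \frac{15 e^{2 z}}{8} is an antiderivative of f.
Check: d/dz[- \frac{3 z e^{2 z}}{4} + \frac{15 e^{2 z}}{8}] = - \frac{3 z e^{2 z}}{2} + 3 e^{2 z} = f(z).
F(3) = - \frac{3 e^{6}}{8}; F(2) = \frac{3 e^{4}}{8}.
Integral = F(3) - F(2) = - \frac{3 e^{6}}{8} - \frac{3 e^{4}}{8}.

Antiderivative: F(z) = - \frac{3 z e^{2 z}}{4} + \frac{15 e^{2 z}}{8}; value = - \frac{3 e^{6}}{8} - \frac{3 e^{4}}{8}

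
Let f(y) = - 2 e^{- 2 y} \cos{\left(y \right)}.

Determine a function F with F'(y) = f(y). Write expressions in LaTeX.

An antiderivative is F(y) = - \frac{2 e^{- 2 y} \sin{\left(y \right)}}{5} + \frac{4 e^{- 2 y} \cos{\left(y \right)}}{5}.

For F(y) to be correct the identity F'(y) - f(y) = 0 must hold.
Check: d/dy[- \frac{2 e^{- 2 y} \sin{\left(y \right)}}{5} + \frac{4 e^{- 2 y} \cos{\left(y \right)}}{5}] = - 2 e^{- 2 y} \cos{\left(y \right)} = f(y).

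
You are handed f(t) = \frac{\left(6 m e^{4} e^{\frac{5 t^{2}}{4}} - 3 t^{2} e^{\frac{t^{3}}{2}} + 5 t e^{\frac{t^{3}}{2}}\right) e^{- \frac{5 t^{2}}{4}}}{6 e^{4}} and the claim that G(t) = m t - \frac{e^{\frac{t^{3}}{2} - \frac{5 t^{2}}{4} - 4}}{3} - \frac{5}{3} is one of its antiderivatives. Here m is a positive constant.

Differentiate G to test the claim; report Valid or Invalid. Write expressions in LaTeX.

Valid. The derivative of G reproduces f.

d/dt[G] = \frac{\left(6 m e^{4} e^{\frac{5 t^{2}}{4}} e^{- \frac{t^{3}}{2}} - 3 t^{2} + 5 t\right) e^{- \frac{5 t^{2}}{4}} e^{\frac{t^{3}}{2}}}{6 e^{4}}
This equals f(t) exactly, so the claim holds.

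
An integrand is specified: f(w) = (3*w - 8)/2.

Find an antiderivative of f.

An antiderivative is F(w) = w*(3*w - 16)/4.

Whatever form F(w) takes, F'(w) = f(w) is non-negotiable.
Check: d/dw[w*(3*w - 16)/4] = 3*w/2 - 4, which equals f(w).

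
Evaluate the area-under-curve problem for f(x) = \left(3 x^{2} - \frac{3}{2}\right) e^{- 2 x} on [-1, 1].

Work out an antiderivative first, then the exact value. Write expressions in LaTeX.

Antiderivative: F(x) = \frac{\left(- 3 x^{2} - 3 x\right) e^{- 2 x}}{2}; value = - \frac{3}{e^{2}}

f has the shape u'v + uv' for u = - \frac{3 x^{2}}{2} - \frac{3 x}{2} and v = e^{- 2 x} — it is the derivative of the product u*v.
F(x) = \frac{\left(- 3 x^{2} - 3 x\right) e^{- 2 x}}{2} is an antiderivative of f.
Check: d/dx[\frac{\left(- 3 x^{2} - 3 x\right) e^{- 2 x}}{2}] = \frac{\left(6 x^{2} - 3\right) e^{- 2 x}}{2}, which equals f(x).
F(1) = - \frac{3}{e^{2}}; F(-1) = 0.
Integral = F(1) - F(-1) = - \frac{3}{e^{2}}.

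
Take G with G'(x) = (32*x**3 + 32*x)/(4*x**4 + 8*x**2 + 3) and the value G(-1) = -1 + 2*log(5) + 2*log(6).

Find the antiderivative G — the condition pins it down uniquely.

Check a candidate G(x) by differentiating: d/dx[G] must match the given G'(x).
A general antiderivative is 2*log(2*x**2 + 3) + 2*log(4*x**2 + 2) + C.
The condition gives C = -1 + 2*log(5) + 2*log(6) - (2*log(5) + 2*log(6)) = -1.
So G(x) = 2*log(2*x**2 + 1) + 2*log(2*x**2 + 3) - 1 + 2*log(2).
Check: d/dx[2*log(2*x**2 + 1) + 2*log(2*x**2 + 3) - 1 + 2*log(2)] = (32*x**3 + 32*x)/(4*x**4 + 8*x**2 + 3) = G'(x).

G(x) = 2*log(2*x**2 + 1) + 2*log(2*x**2 + 3) - 1 + 2*log(2)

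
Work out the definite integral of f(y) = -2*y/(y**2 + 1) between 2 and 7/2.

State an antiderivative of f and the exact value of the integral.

Antiderivative: F(y) = -log(3*y**2/2 + 3/2); value = -log(159/8) + log(15/2)

f matches the chain-rule pattern g'(h)*h' with inner function h(y) = 3*y**2/2 + 3/2; substituting u = h(y) collapses the integral.
F(y) = -log(3*y**2/2 + 3/2) is an antiderivative of f.
Check: d/dy[-log(3*y**2/2 + 3/2)] = -2*y/(y**2 + 1) = f(y).
F(7/2) = -log(159/8); F(2) = -log(15/2).
Integral = F(7/2) - F(2) = -log(159/8) + log(15/2).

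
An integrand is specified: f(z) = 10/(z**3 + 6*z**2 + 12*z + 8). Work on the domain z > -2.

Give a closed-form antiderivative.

An antiderivative is F(z) = -5/(z**2 + 4*z + 4).

Any candidate F(z) must reproduce f(z) exactly when differentiated.
Check: d/dz[-5/(z**2 + 4*z + 4)] = 10/(z**3 + 6*z**2 + 12*z + 8) = f(z).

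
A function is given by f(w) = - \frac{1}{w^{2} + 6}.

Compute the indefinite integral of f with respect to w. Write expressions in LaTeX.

Check any antiderivative F(w) by computing F'(w) and comparing it with f(w).
Check: d/dw[- \frac{\sqrt{6} \operatorname{atan}{\left(\frac{\sqrt{6} w}{6} \right)}}{6}] = - \frac{1}{w^{2} + 6} = f(w).

F(w) = - \frac{\sqrt{6} \operatorname{atan}{\left(\frac{\sqrt{6} w}{6} \right)}}{6} + C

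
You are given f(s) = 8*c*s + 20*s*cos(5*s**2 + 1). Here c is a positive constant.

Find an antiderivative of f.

An antiderivative is F(s) = 4*c*s**2 + 2*sin(5*s**2 + 1).

Integrate term by term and add the pieces.
Check: d/ds[4*c*s**2 + 2*sin(5*s**2 + 1)] = 8*c*s + 20*s*cos(5*s**2 + 1) = f(s).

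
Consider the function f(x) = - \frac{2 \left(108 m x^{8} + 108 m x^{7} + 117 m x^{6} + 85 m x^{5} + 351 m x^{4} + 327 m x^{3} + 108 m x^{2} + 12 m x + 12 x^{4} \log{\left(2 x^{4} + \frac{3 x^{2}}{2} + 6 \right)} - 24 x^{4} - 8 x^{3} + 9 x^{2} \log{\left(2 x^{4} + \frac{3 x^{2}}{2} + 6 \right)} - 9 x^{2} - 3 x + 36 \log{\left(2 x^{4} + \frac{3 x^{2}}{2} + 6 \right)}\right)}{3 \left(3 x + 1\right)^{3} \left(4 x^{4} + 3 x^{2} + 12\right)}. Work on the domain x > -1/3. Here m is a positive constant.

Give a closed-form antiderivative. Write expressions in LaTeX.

An antiderivative F(x) passes only if d/dx[F] lands on f(x) exactly.
Check: d/dx[- \frac{9 m x^{4} + 6 m x^{3} + m x^{2} - \log{\left(2 x^{4} + \frac{3 x^{2}}{2} + 6 \right)}}{3 \left(3 x + 1\right)^{2}}] = \frac{- 216 m x^{8} - 216 m x^{7} - 234 m x^{6} - 170 m x^{5} - 702 m x^{4} - 654 m x^{3} - 216 m x^{2} - 24 m x - 24 x^{4} \log{\left(2 x^{4} + \frac{3 x^{2}}{2} + 6 \right)} + 48 x^{4} + 16 x^{3} - 18 x^{2} \log{\left(2 x^{4} + \frac{3 x^{2}}{2} + 6 \right)} + 18 x^{2} + 6 x - 72 \log{\left(2 x^{4} + \frac{3 x^{2}}{2} + 6 \right)}}{324 x^{7} + 324 x^{6} + 351 x^{5} + 255 x^{4} + 1053 x^{3} + 981 x^{2} + 324 x + 36}, which equals f(x).

An antiderivative is F(x) = - \frac{9 m x^{4} + 6 m x^{3} + m x^{2} - \log{\left(2 x^{4} + \frac{3 x^{2}}{2} + 6 \right)}}{3 \left(3 x + 1\right)^{2}}.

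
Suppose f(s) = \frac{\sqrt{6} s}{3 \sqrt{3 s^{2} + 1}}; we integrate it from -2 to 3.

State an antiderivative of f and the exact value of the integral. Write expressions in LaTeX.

Antiderivative: F(s) = \frac{\sqrt{6} \sqrt{3 s^{2} + 1}}{9}; value = - \frac{\sqrt{78}}{9} + \frac{2 \sqrt{42}}{9}

The substitution u = 2 s^{2} + \frac{2}{3} works: f is exactly (dF/du)*(du/ds) for that inner function.
F(s) = \frac{\sqrt{6} \sqrt{3 s^{2} + 1}}{9} is an antiderivative of f.
Check: d/ds[\frac{\sqrt{6} \sqrt{3 s^{2} + 1}}{9}] = \frac{\sqrt{6} s}{3 \sqrt{3 s^{2} + 1}} = f(s).
F(3) = \frac{2 \sqrt{42}}{9}; F(-2) = \frac{\sqrt{78}}{9}.
Integral = F(3) - F(-2) = - \frac{\sqrt{78}}{9} + \frac{2 \sqrt{42}}{9}.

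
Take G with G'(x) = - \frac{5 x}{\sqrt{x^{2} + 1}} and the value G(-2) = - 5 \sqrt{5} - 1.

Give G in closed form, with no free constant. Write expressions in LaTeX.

The substitution u = 4 x^{2} + 4 works: G'(x) is exactly (dG/du)*(du/dx) for that inner function.
A general antiderivative is - \frac{5 \sqrt{4 x^{2} + 4}}{2} + C.
The condition gives C = - 5 \sqrt{5} - 1 - (- 5 \sqrt{5}) = -1.
So G(x) = - \frac{5 \sqrt{4 x^{2} + 4}}{2} - 1.
Check: d/dx[- \frac{5 \sqrt{4 x^{2} + 4}}{2} - 1] = - \frac{5 x}{\sqrt{x^{2} + 1}} = G'(x).

G(x) = - \frac{5 \sqrt{4 x^{2} + 4}}{2} - 1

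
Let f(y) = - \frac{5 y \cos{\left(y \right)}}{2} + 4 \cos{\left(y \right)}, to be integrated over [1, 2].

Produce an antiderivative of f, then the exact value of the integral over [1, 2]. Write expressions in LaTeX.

Antiderivative: F(y) = - \frac{5 y \sin{\left(y \right)} - 8 \sin{\left(y \right)} + 5 \cos{\left(y \right)}}{2}; value = - \frac{3 \sin{\left(1 \right)}}{2} - \sin{\left(2 \right)} - \frac{5 \cos{\left(2 \right)}}{2} + \frac{5 \cos{\left(1 \right)}}{2}

Integrate term by term and add the pieces.
F(y) = - \frac{5 y \sin{\left(y \right)} - 8 \sin{\left(y \right)} + 5 \cos{\left(y \right)}}{2} is an antiderivative of f.
Check: d/dy[- \frac{5 y \sin{\left(y \right)} - 8 \sin{\left(y \right)} + 5 \cos{\left(y \right)}}{2}] = - \frac{5 y \cos{\left(y \right)}}{2} + 4 \cos{\left(y \right)} = f(y).
F(2) = - \sin{\left(2 \right)} - \frac{5 \cos{\left(2 \right)}}{2}; F(1) = - \frac{5 \cos{\left(1 \right)}}{2} + \frac{3 \sin{\left(1 \right)}}{2}.
Integral = F(2) - F(1) = - \frac{3 \sin{\left(1 \right)}}{2} - \sin{\left(2 \right)} - \frac{5 \cos{\left(2 \right)}}{2} + \frac{5 \cos{\left(1 \right)}}{2}.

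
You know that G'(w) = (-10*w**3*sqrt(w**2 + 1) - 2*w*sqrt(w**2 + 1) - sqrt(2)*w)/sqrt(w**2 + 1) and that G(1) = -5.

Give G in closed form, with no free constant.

Since d/dw undoes antidifferentiation here, G(w) must give back the stated G'(w).
A general antiderivative is -5*w**4/2 - w**2 - sqrt(2*w**2 + 2) + C.
The condition gives C = -5 - (-11/2) = 1/2.
So G(w) = -(5*w**4 + 2*w**2 + 2*sqrt(2)*sqrt(w**2 + 1) - 1)/2.
Check: d/dw[-(5*w**4 + 2*w**2 + 2*sqrt(2)*sqrt(w**2 + 1) - 1)/2] = (-10*w**3*sqrt(w**2 + 1) - 2*w*sqrt(w**2 + 1) - sqrt(2)*w)/sqrt(w**2 + 1) = G'(w).

G(w) = -(5*w**4 + 2*w**2 + 2*sqrt(2)*sqrt(w**2 + 1) - 1)/2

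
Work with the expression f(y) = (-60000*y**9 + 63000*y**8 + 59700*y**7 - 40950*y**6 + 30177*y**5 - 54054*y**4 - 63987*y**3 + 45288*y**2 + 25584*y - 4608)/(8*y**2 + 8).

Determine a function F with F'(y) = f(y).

An antiderivative is F(y) = -3*(5*y**2 - 3*y/2 - 4)**4/2 + 3*log(2*y**2 + 2).

Since d/dy undoes antidifferentiation here, F'(y) = f(y) is required of F(y).
Check: d/dy[-3*(5*y**2 - 3*y/2 - 4)**4/2 + 3*log(2*y**2 + 2)] = (-60000*y**9 + 63000*y**8 + 59700*y**7 - 40950*y**6 + 30177*y**5 - 54054*y**4 - 63987*y**3 + 45288*y**2 + 25584*y - 4608)/(8*y**2 + 8) = f(y).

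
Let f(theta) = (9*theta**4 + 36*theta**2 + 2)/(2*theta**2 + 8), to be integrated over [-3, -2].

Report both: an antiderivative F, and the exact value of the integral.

Any candidate F(theta) must reproduce f(theta) exactly when differentiated.
F(theta) = 3*theta**3/2 + atan(theta/2)/2 is an antiderivative of f.
Check: d/dtheta[3*theta**3/2 + atan(theta/2)/2] = (9*theta**4 + 36*theta**2 + 2)/(2*theta**2 + 8) = f(theta).
F(-2) = -12 - pi/8; F(-3) = -81/2 - atan(3/2)/2.
Integral = F(-2) - F(-3) = -pi/8 + atan(3/2)/2 + 57/2.

Antiderivative: F(theta) = 3*theta**3/2 + atan(theta/2)/2; value = -pi/8 + atan(3/2)/2 + 57/2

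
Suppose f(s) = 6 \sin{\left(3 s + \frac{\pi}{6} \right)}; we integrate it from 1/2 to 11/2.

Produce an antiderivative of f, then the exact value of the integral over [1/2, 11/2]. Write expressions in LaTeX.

Antiderivative: F(s) = - 2 \cos{\left(3 s + \frac{\pi}{6} \right)}; value = 2 \cos{\left(\frac{\pi}{6} + \frac{3}{2} \right)} - 2 \cos{\left(\frac{\pi}{6} + \frac{33}{2} \right)}

An antiderivative F(s) passes only if d/ds[F] lands on f(s) exactly.
F(s) = - 2 \cos{\left(3 s + \frac{\pi}{6} \right)} is an antiderivative of f.
Check: d/ds[- 2 \cos{\left(3 s + \frac{\pi}{6} \right)}] = 6 \sin{\left(3 s + \frac{\pi}{6} \right)} = f(s).
F(11/2) = - 2 \cos{\left(\frac{\pi}{6} + \frac{33}{2} \right)}; F(1/2) = - 2 \cos{\left(\frac{\pi}{6} + \frac{3}{2} \right)}.
Integral = F(11/2) - F(1/2) = 2 \cos{\left(\frac{\pi}{6} + \frac{3}{2} \right)} - 2 \cos{\left(\frac{\pi}{6} + \frac{33}{2} \right)}.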